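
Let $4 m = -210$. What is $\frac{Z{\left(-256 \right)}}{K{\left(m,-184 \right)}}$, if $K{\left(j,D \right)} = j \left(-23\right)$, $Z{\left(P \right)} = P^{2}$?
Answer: $\frac{131072}{2415} \approx 54.274$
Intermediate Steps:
$m = - \frac{105}{2}$ ($m = \frac{1}{4} \left(-210\right) = - \frac{105}{2} \approx -52.5$)
$K{\left(j,D \right)} = - 23 j$
$\frac{Z{\left(-256 \right)}}{K{\left(m,-184 \right)}} = \frac{\left(-256\right)^{2}}{\left(-23\right) \left(- \frac{105}{2}\right)} = \frac{65536}{\frac{2415}{2}} = 65536 \cdot \frac{2}{2415} = \frac{131072}{2415}$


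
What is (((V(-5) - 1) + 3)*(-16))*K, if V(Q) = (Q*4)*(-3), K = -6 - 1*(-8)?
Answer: -1984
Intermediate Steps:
K = 2 (K = -6 + 8 = 2)
V(Q) = -12*Q (V(Q) = (4*Q)*(-3) = -12*Q)
(((V(-5) - 1) + 3)*(-16))*K = (((-12*(-5) - 1) + 3)*(-16))*2 = (((60 - 1) + 3)*(-16))*2 = ((59 + 3)*(-16))*2 = (62*(-16))*2 = -992*2 = -1984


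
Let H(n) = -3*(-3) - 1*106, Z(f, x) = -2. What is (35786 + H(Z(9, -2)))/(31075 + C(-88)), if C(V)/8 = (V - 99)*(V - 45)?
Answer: 35689/230043 ≈ 0.15514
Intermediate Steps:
C(V) = 8*(-99 + V)*(-45 + V) (C(V) = 8*((V - 99)*(V - 45)) = 8*((-99 + V)*(-45 + V)) = 8*(-99 + V)*(-45 + V))
H(n) = -97 (H(n) = 9 - 106 = -97)
(35786 + H(Z(9, -2)))/(31075 + C(-88)) = (35786 - 97)/(31075 + (35640 - 1152*(-88) + 8*(-88)²)) = 35689/(31075 + (35640 + 101376 + 8*7744)) = 35689/(31075 + (35640 + 101376 + 61952)) = 35689/(31075 + 198968) = 35689/230043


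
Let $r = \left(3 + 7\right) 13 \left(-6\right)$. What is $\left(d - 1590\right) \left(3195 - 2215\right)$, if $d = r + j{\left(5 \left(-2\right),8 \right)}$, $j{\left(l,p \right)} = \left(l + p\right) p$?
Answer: $-2338280$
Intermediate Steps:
$j{\left(l,p \right)} = p \left(l + p\right)$
$r = -780$ ($r = 10 \cdot 13 \left(-6\right) = 130 \left(-6\right) = -780$)
$d = -796$ ($d = -780 + 8 \left(5 \left(-2\right) + 8\right) = -780 + 8 \left(-10 + 8\right) = -780 + 8 \left(-2\right) = -780 - 16 = -796$)
$\left(d - 1590\right) \left(3195 - 2215\right) = \left(-796 - 1590\right) \left(3195 - 2215\right) = \left(-2386\right) 980 = -2338280$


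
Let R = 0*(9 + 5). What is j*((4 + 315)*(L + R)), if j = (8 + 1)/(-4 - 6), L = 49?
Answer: -140679/10 ≈ -14068.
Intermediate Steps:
R = 0 (R = 0*14 = 0)
j = -9/10 (j = 9/(-10) = 9*(-⅒) = -9/10 ≈ -0.90000)
j*((4 + 315)*(L + R)) = -9*(4 + 315)*(49 + 0)/10 = -2871*49/10 = -9/10*15631 = -140679/10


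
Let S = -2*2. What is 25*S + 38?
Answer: -62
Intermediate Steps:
S = -4
25*S + 38 = 25*(-4) + 38 = -100 + 38 = -62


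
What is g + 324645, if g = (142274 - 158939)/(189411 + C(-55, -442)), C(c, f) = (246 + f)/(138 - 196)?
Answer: 1783280020680/5493017 ≈ 3.2465e+5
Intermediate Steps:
C(c, f) = -123/29 - f/58 (C(c, f) = (246 + f)/(-58) = (246 + f)*(-1/58) = -123/29 - f/58)
g = -483285/5493017 (g = (142274 - 158939)/(189411 + (-123/29 - 1/58*(-442))) = -16665/(189411 + (-123/29 + 221/29)) = -16665/(189411 + 98/29) = -16665/5493017/29 = -16665*29/5493017 = -483285/5493017 ≈ -0.087982)
g + 324645 = -483285/5493017 + 324645 = 1783280020680/5493017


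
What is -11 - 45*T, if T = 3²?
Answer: -416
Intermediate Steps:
T = 9
-11 - 45*T = -11 - 45*9 = -11 - 405 = -416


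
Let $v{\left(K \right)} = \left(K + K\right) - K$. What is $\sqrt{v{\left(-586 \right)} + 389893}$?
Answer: $\sqrt{389307} \approx 623.94$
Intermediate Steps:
$v{\left(K \right)} = K$ ($v{\left(K \right)} = 2 K - K = K$)
$\sqrt{v{\left(-586 \right)} + 389893} = \sqrt{-586 + 389893} = \sqrt{389307}$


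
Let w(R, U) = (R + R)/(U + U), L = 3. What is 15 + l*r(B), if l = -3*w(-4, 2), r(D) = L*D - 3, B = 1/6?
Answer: 0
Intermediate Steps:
w(R, U) = R/U (w(R, U) = (2*R)/((2*U)) = (2*R)*(1/(2*U)) = R/U)
B = 1/6 ≈ 0.16667
r(D) = -3 + 3*D (r(D) = 3*D - 3 = -3 + 3*D)
l = 6 (l = -(-12)/2 = -3*(-2) = 6)
15 + l*r(B) = 15 + 6*(-3 + 3*(1/6)) = 15 + 6*(-3 + 1/2) = 15 + 6*(-5/2) = 15 - 15 = 0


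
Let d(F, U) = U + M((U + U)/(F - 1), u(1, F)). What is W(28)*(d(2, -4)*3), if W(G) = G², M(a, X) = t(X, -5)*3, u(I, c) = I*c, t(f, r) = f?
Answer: 4704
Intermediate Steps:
M(a, X) = 3*X (M(a, X) = X*3 = 3*X)
d(F, U) = U + 3*F (d(F, U) = U + 3*(1*F) = U + 3*F)
W(28)*(d(2, -4)*3) = 28²*((-4 + 3*2)*3) = 784*((-4 + 6)*3) = 784*(2*3) = 784*6 = 4704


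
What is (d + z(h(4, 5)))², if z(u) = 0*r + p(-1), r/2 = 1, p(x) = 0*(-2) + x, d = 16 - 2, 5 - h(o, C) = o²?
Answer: 169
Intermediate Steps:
h(o, C) = 5 - o²
d = 14
p(x) = x (p(x) = 0 + x = x)
r = 2 (r = 2*1 = 2)
z(u) = -1 (z(u) = 0*2 - 1 = 0 - 1 = -1)
(d + z(h(4, 5)))² = (14 - 1)² = 13² = 169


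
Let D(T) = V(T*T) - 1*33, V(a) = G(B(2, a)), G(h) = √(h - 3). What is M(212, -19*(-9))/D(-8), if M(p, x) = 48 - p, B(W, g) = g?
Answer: 1353/257 + 41*√61/257 ≈ 6.5106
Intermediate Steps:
G(h) = √(-3 + h)
V(a) = √(-3 + a)
D(T) = -33 + √(-3 + T²) (D(T) = √(-3 + T*T) - 1*33 = √(-3 + T²) - 33 = -33 + √(-3 + T²))
M(212, -19*(-9))/D(-8) = (48 - 1*212)/(-33 + √(-3 + (-8)²)) = (48 - 212)/(-33 + √(-3 + 64)) = -164/(-33 + √61)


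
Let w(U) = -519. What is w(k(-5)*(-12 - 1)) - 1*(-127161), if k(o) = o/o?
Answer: 126642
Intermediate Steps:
k(o) = 1
w(k(-5)*(-12 - 1)) - 1*(-127161) = -519 - 1*(-127161) = -519 + 127161 = 126642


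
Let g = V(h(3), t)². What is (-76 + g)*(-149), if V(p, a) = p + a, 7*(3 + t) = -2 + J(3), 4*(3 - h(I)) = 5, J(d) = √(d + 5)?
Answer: 8583443/784 + 6407*√2/49 ≈ 11133.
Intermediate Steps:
J(d) = √(5 + d)
h(I) = 7/4 (h(I) = 3 - ¼*5 = 3 - 5/4 = 7/4)
t = -23/7 + 2*√2/7 (t = -3 + (-2 + √(5 + 3))/7 = -3 + (-2 + √8)/7 = -3 + (-2 + 2*√2)/7 = -3 + (-2/7 + 2*√2/7) = -23/7 + 2*√2/7 ≈ -2.8817)
V(p, a) = a + p
g = (-43/28 + 2*√2/7)² (g = ((-23/7 + 2*√2/7) + 7/4)² = (-43/28 + 2*√2/7)² ≈ 1.2806)
(-76 + g)*(-149) = (-76 + (1977/784 - 43*√2/49))*(-149) = (-57607/784 - 43*√2/49)*(-149) = 8583443/784 + 6407*√2/49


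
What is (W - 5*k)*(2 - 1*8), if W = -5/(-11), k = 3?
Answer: 960/11 ≈ 87.273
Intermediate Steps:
W = 5/11 (W = -5*(-1/11) = 5/11 ≈ 0.45455)
(W - 5*k)*(2 - 1*8) = (5/11 - 5*3)*(2 - 1*8) = (5/11 - 15)*(2 - 8) = -160/11*(-6) = 960/11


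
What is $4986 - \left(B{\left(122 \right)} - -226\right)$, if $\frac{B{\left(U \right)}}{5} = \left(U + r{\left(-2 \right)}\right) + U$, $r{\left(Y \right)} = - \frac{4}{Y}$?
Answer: $3530$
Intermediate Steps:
$B{\left(U \right)} = 10 + 10 U$ ($B{\left(U \right)} = 5 \left(\left(U - \frac{4}{-2}\right) + U\right) = 5 \left(\left(U - -2\right) + U\right) = 5 \left(\left(U + 2\right) + U\right) = 5 \left(\left(2 + U\right) + U\right) = 5 \left(2 + 2 U\right) = 10 + 10 U$)
$4986 - \left(B{\left(122 \right)} - -226\right) = 4986 - \left(\left(10 + 10 \cdot 122\right) - -226\right) = 4986 - \left(\left(10 + 1220\right) + 226\right) = 4986 - \left(1230 + 226\right) = 4986 - 1456 = 3530$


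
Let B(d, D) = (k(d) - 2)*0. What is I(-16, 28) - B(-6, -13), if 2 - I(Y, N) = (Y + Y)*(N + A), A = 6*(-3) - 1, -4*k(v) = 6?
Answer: 290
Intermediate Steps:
k(v) = -3/2 (k(v) = -¼*6 = -3/2)
A = -19 (A = -18 - 1 = -19)
B(d, D) = 0 (B(d, D) = (-3/2 - 2)*0 = -7/2*0 = 0)
I(Y, N) = 2 - 2*Y*(-19 + N) (I(Y, N) = 2 - (Y + Y)*(N - 19) = 2 - 2*Y*(-19 + N))
I(-16, 28) - B(-6, -13) = (2 + 38*(-16) - 2*28*(-16)) - 1*0 = (2 - 608 + 896) + 0 = 290 + 0 = 290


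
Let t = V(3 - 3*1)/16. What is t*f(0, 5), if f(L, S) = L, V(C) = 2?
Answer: 0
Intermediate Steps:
t = 1/8 (t = 2/16 = 2*(1/16) = 1/8 ≈ 0.12500)
t*f(0, 5) = (1/8)*0 = 0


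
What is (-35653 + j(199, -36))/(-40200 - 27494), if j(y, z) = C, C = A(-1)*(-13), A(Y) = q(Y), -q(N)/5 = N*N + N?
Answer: 35653/67694 ≈ 0.52668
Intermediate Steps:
q(N) = -5*N - 5*N² (q(N) = -5*(N*N + N) = -5*(N² + N) = -5*(N + N²) = -5*N - 5*N²)
A(Y) = -5*Y*(1 + Y)
C = 0 (C = -5*(-1)*(1 - 1)*(-13) = -5*(-1)*0*(-13) = 0*(-13) = 0)
j(y, z) = 0
(-35653 + j(199, -36))/(-40200 - 27494) = (-35653 + 0)/(-40200 - 27494) = -35653/(-67694) = -35653*(-1/67694) = 35653/67694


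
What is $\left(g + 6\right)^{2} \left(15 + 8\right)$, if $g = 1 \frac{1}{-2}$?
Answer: $\frac{2783}{4} \approx 695.75$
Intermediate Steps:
$g = - \frac{1}{2}$ ($g = 1 \left(- \frac{1}{2}\right) = - \frac{1}{2} \approx -0.5$)
$\left(g + 6\right)^{2} \left(15 + 8\right) = \left(- \frac{1}{2} + 6\right)^{2} \left(15 + 8\right) = \left(\frac{11}{2}\right)^{2} \cdot 23 = \frac{121}{4} \cdot 23 = \frac{2783}{4}$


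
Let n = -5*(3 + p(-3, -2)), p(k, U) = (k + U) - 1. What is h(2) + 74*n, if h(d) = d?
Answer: 1112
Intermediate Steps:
p(k, U) = -1 + U + k (p(k, U) = (U + k) - 1 = -1 + U + k)
n = 15 (n = -5*(3 + (-1 - 2 - 3)) = -5*(3 - 6) = -5*(-3) = 15)
h(2) + 74*n = 2 + 74*15 = 2 + 1110 = 1112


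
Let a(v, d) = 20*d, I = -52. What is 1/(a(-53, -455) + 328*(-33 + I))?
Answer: -1/36980 ≈ -2.7042e-5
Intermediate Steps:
1/(a(-53, -455) + 328*(-33 + I)) = 1/(20*(-455) + 328*(-33 - 52)) = 1/(-9100 + 328*(-85)) = 1/(-9100 - 27880) = 1/(-36980) = -1/36980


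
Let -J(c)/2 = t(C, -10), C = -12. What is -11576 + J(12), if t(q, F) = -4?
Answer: -11568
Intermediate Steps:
J(c) = 8 (J(c) = -2*(-4) = 8)
-11576 + J(12) = -11576 + 8 = -11568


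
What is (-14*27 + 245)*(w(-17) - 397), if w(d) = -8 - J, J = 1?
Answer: 53998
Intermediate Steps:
w(d) = -9 (w(d) = -8 - 1*1 = -8 - 1 = -9)
(-14*27 + 245)*(w(-17) - 397) = (-14*27 + 245)*(-9 - 397) = (-378 + 245)*(-406) = -133*(-406) = 53998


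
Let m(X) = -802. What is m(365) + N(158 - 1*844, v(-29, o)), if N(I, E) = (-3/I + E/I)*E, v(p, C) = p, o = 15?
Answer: -275550/343 ≈ -803.35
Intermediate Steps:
N(I, E) = E*(-3/I + E/I)
m(365) + N(158 - 1*844, v(-29, o)) = -802 - 29*(-3 - 29)/(158 - 1*844) = -802 - 29*(-32)/(158 - 844) = -802 - 29*(-32)/(-686) = -802 - 29*(-1/686)*(-32) = -802 - 464/343 = -275550/343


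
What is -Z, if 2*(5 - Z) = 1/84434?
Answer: -844339/168868 ≈ -5.0000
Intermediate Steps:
Z = 844339/168868 (Z = 5 - ½/84434 = 5 - ½*1/84434 = 5 - 1/168868 = 844339/168868 ≈ 5.0000)
-Z = -1*844339/168868 = -844339/168868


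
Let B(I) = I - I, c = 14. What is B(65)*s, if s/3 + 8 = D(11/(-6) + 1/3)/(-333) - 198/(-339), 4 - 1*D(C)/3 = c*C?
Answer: 0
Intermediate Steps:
B(I) = 0
D(C) = 12 - 42*C
s = -95843/4181 (s = -24 + 3*((12 - 42*(11/(-6) + 1/3))/(-333) - 198/(-339)) = -24 + 3*((12 - 42*(11*(-⅙) + 1*(⅓)))*(-1/333) - 198*(-1/339)) = -24 + 3*((12 - 42*(-11/6 + ⅓))*(-1/333) + 66/113) = -24 + 3*((12 - 42*(-3/2))*(-1/333) + 66/113) = -24 + 3*((12 + 63)*(-1/333) + 66/113) = -24 + 3*(75*(-1/333) + 66/113) = -24 + 3*(-25/111 + 66/113) = -24 + 3*(4501/12543) = -24 + 4501/4181 = -95843/4181 ≈ -22.923)
B(65)*s = 0*(-95843/4181) = 0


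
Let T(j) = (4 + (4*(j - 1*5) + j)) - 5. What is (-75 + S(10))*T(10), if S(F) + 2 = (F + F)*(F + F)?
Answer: 9367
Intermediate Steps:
T(j) = -21 + 5*j (T(j) = (4 + (4*(j - 5) + j)) - 5 = (4 + (4*(-5 + j) + j)) - 5 = (4 + ((-20 + 4*j) + j)) - 5 = (4 + (-20 + 5*j)) - 5 = (-16 + 5*j) - 5 = -21 + 5*j)
S(F) = -2 + 4*F**2 (S(F) = -2 + (F + F)*(F + F) = -2 + (2*F)*(2*F) = -2 + 4*F**2)
(-75 + S(10))*T(10) = (-75 + (-2 + 4*10**2))*(-21 + 5*10) = (-75 + (-2 + 4*100))*(-21 + 50) = (-75 + (-2 + 400))*29 = (-75 + 398)*29 = 323*29 = 9367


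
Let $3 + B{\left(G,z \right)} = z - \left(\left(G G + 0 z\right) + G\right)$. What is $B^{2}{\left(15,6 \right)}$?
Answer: $56169$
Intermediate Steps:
$B{\left(G,z \right)} = -3 + z - G - G^{2}$ ($B{\left(G,z \right)} = -3 - \left(G - z + G G\right) = -3 - \left(G + G^{2} - z\right) = -3 + z - G - G^{2}$)
$B^{2}{\left(15,6 \right)} = \left(-3 + 6 - 15 - 15^{2}\right)^{2} = \left(-3 + 6 - 15 - 225\right)^{2} = \left(-237\right)^{2} = 56169$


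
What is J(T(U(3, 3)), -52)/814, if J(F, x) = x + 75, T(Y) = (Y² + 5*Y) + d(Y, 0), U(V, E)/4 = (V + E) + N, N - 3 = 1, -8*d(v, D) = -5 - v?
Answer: 23/814 ≈ 0.028256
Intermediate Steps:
d(v, D) = 5/8 + v/8 (d(v, D) = -(-5 - v)/8 = 5/8 + v/8)
N = 4 (N = 3 + 1 = 4)
U(V, E) = 16 + 4*E + 4*V (U(V, E) = 4*((V + E) + 4) = 4*((E + V) + 4) = 4*(4 + E + V) = 16 + 4*E + 4*V)
T(Y) = 5/8 + Y² + 41*Y/8 (T(Y) = (Y² + 5*Y) + (5/8 + Y/8) = 5/8 + Y² + 41*Y/8)
J(F, x) = 75 + x
J(T(U(3, 3)), -52)/814 = (75 - 52)/814 = 23*(1/814) = 23/814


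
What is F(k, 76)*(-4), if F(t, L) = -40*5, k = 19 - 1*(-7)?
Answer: 800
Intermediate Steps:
k = 26 (k = 19 + 7 = 26)
F(t, L) = -200
F(k, 76)*(-4) = -200*(-4) = 800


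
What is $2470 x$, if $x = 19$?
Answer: $46930$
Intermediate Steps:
$2470 x = 2470 \cdot 19 = 46930$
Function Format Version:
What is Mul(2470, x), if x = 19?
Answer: 46930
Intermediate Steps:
Mul(2470, x) = Mul(2470, 19) = 46930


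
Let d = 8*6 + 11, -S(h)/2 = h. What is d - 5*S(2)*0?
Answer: 59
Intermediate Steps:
S(h) = -2*h
d = 59 (d = 48 + 11 = 59)
d - 5*S(2)*0 = 59 - (-10)*2*0 = 59 - 5*(-4)*0 = 59 + 20*0 = 59 + 0 = 59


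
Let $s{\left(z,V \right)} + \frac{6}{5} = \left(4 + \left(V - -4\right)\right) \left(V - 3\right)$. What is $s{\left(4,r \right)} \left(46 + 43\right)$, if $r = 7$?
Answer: $\frac{26166}{5} \approx 5233.2$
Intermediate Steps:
$s{\left(z,V \right)} = - \frac{6}{5} + \left(-3 + V\right) \left(8 + V\right)$ ($s{\left(z,V \right)} = - \frac{6}{5} + \left(4 + \left(V - -4\right)\right) \left(V - 3\right) = - \frac{6}{5} + \left(4 + \left(V + 4\right)\right) \left(-3 + V\right) = - \frac{6}{5} + \left(4 + \left(4 + V\right)\right) \left(-3 + V\right) = - \frac{6}{5} + \left(8 + V\right) \left(-3 + V\right) = - \frac{6}{5} + \left(-3 + V\right) \left(8 + V\right)$)
$s{\left(4,r \right)} \left(46 + 43\right) = \left(- \frac{126}{5} + 7^{2} + 5 \cdot 7\right) \left(46 + 43\right) = \left(- \frac{126}{5} + 49 + 35\right) 89 = \frac{294}{5} \cdot 89 = \frac{26166}{5}$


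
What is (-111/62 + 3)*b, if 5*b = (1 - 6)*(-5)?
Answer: 375/62 ≈ 6.0484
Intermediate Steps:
b = 5 (b = ((1 - 6)*(-5))/5 = (-5*(-5))/5 = (⅕)*25 = 5)
(-111/62 + 3)*b = (-111/62 + 3)*5 = (75/62)*5 = 375/62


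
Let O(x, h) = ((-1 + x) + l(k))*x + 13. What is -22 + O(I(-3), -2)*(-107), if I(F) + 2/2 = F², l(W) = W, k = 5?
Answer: -11685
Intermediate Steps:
I(F) = -1 + F²
O(x, h) = 13 + x*(4 + x) (O(x, h) = ((-1 + x) + 5)*x + 13 = (4 + x)*x + 13 = x*(4 + x) + 13 = 13 + x*(4 + x))
-22 + O(I(-3), -2)*(-107) = -22 + (13 + (-1 + (-3)²)² + 4*(-1 + (-3)²))*(-107) = -22 + (13 + (-1 + 9)² + 4*(-1 + 9))*(-107) = -22 + (13 + 8² + 4*8)*(-107) = -22 + (13 + 64 + 32)*(-107) = -22 + 109*(-107) = -22 - 11663 = -11685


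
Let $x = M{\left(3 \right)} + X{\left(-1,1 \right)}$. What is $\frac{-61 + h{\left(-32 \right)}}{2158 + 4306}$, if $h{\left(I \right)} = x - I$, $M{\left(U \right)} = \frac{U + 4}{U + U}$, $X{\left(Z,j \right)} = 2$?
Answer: $- \frac{155}{38784} \approx -0.0039965$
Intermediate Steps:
$M{\left(U \right)} = \frac{4 + U}{2 U}$
$x = \frac{19}{6}$ ($x = \frac{4 + 3}{2 \cdot 3} + 2 = \frac{1}{2} \cdot \frac{1}{3} \cdot 7 + 2 = \frac{7}{6} + 2 = \frac{19}{6} \approx 3.1667$)
$h{\left(I \right)} = \frac{19}{6} - I$
$\frac{-61 + h{\left(-32 \right)}}{2158 + 4306} = \frac{-61 + \left(\frac{19}{6} - -32\right)}{2158 + 4306} = \frac{-61 + \left(\frac{19}{6} + 32\right)}{6464} = \left(-61 + \frac{211}{6}\right) \frac{1}{6464} = \left(- \frac{155}{6}\right) \frac{1}{6464} = - \frac{155}{38784}$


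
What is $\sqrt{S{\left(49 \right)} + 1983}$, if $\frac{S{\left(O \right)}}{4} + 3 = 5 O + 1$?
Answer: $\sqrt{2955} \approx 54.36$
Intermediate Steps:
$S{\left(O \right)} = -8 + 20 O$ ($S{\left(O \right)} = -12 + 4 \left(5 O + 1\right) = -12 + 4 \left(1 + 5 O\right) = -12 + \left(4 + 20 O\right) = -8 + 20 O$)
$\sqrt{S{\left(49 \right)} + 1983} = \sqrt{\left(-8 + 20 \cdot 49\right) + 1983} = \sqrt{\left(-8 + 980\right) + 1983} = \sqrt{972 + 1983} = \sqrt{2955}$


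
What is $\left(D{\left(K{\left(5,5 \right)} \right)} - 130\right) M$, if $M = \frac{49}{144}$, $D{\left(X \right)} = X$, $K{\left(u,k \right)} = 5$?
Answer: $- \frac{6125}{144} \approx -42.535$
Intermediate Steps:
$M = \frac{49}{144}$ ($M = 49 \cdot \frac{1}{144} = \frac{49}{144} \approx 0.34028$)
$\left(D{\left(K{\left(5,5 \right)} \right)} - 130\right) M = \left(5 - 130\right) \frac{49}{144} = \left(-125\right) \frac{49}{144} = - \frac{6125}{144}$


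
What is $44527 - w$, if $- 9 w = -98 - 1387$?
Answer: $44362$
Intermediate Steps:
$w = 165$ ($w = - \frac{-98 - 1387}{9} = \left(- \frac{1}{9}\right) \left(-1485\right) = 165$)
$44527 - w = 44527 - 165 = 44362$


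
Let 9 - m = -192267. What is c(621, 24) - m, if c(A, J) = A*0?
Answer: -192276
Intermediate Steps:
c(A, J) = 0
m = 192276 (m = 9 - 1*(-192267) = 9 + 192267 = 192276)
c(621, 24) - m = 0 - 1*192276 = 0 - 192276 = -192276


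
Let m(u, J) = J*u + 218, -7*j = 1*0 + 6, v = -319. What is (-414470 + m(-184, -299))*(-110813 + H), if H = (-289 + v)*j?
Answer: 277345639148/7 ≈ 3.9621e+10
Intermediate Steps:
j = -6/7 (j = -(1*0 + 6)/7 = -(0 + 6)/7 = -1/7*6 = -6/7 ≈ -0.85714)
m(u, J) = 218 + J*u
H = 3648/7 (H = (-289 - 319)*(-6/7) = -608*(-6/7) = 3648/7 ≈ 521.14)
(-414470 + m(-184, -299))*(-110813 + H) = (-414470 + (218 - 299*(-184)))*(-110813 + 3648/7) = (-414470 + (218 + 55016))*(-772043/7) = (-414470 + 55234)*(-772043/7) = -359236*(-772043/7) = 277345639148/7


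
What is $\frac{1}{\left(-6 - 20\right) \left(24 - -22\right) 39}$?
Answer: $- \frac{1}{46644} \approx -2.1439 \cdot 10^{-5}$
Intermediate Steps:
$\frac{1}{\left(-6 - 20\right) \left(24 - -22\right) 39} = \frac{1}{\left(-6 - 20\right) \left(24 + 22\right) 39} = \frac{1}{\left(-26\right) 46 \cdot 39} = \frac{1}{\left(-1196\right) 39} = \frac{1}{-46644} = - \frac{1}{46644}$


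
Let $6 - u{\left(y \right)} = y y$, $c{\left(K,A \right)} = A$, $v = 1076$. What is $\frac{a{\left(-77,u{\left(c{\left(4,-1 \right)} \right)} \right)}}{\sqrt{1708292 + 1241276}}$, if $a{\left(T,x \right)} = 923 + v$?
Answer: $\frac{1999 \sqrt{46087}}{368696} \approx 1.1639$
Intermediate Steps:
$u{\left(y \right)} = 6 - y^{2}$ ($u{\left(y \right)} = 6 - y y = 6 - y^{2}$)
$a{\left(T,x \right)} = 1999$ ($a{\left(T,x \right)} = 923 + 1076 = 1999$)
$\frac{a{\left(-77,u{\left(c{\left(4,-1 \right)} \right)} \right)}}{\sqrt{1708292 + 1241276}} = \frac{1999}{\sqrt{1708292 + 1241276}} = \frac{1999}{\sqrt{2949568}} = \frac{1999}{8 \sqrt{46087}} = 1999 \frac{\sqrt{46087}}{368696} = \frac{1999 \sqrt{46087}}{368696}$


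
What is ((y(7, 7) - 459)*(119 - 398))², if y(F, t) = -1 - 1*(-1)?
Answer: 16399619721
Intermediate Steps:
y(F, t) = 0 (y(F, t) = -1 + 1 = 0)
((y(7, 7) - 459)*(119 - 398))² = ((0 - 459)*(119 - 398))² = (-459*(-279))² = 128061² = 16399619721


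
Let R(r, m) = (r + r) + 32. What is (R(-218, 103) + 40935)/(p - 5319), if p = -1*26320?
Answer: -40531/31639 ≈ -1.2810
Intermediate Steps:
p = -26320
R(r, m) = 32 + 2*r (R(r, m) = 2*r + 32 = 32 + 2*r)
(R(-218, 103) + 40935)/(p - 5319) = ((32 + 2*(-218)) + 40935)/(-26320 - 5319) = ((32 - 436) + 40935)/(-31639) = (-404 + 40935)*(-1/31639) = 40531*(-1/31639) = -40531/31639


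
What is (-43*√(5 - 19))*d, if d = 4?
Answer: -172*I*√14 ≈ -643.57*I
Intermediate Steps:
(-43*√(5 - 19))*d = -43*√(5 - 19)*4 = -43*I*√14*4 = -172*I*√14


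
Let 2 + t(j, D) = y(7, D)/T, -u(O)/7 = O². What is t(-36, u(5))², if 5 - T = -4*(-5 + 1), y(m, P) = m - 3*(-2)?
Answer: 1225/121 ≈ 10.124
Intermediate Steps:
u(O) = -7*O²
y(m, P) = 6 + m (y(m, P) = m + 6 = 6 + m)
T = -11 (T = 5 - (-4)*(-5 + 1) = 5 - (-4)*(-4) = 5 - 1*16 = 5 - 16 = -11)
t(j, D) = -35/11 (t(j, D) = -2 + (6 + 7)/(-11) = -2 + 13*(-1/11) = -2 - 13/11 = -35/11)
t(-36, u(5))² = (-35/11)² = 1225/121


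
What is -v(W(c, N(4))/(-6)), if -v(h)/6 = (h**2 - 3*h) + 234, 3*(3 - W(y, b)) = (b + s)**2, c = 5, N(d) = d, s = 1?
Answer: 37604/27 ≈ 1392.7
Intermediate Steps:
W(y, b) = 3 - (1 + b)**2/3 (W(y, b) = 3 - (b + 1)**2/3 = 3 - (1 + b)**2/3)
v(h) = -1404 - 6*h**2 + 18*h (v(h) = -6*((h**2 - 3*h) + 234) = -6*(234 + h**2 - 3*h) = -1404 - 6*h**2 + 18*h)
-v(W(c, N(4))/(-6)) = -(-1404 - 6*(3 - (1 + 4)**2/3)**2/36 + 18*((3 - (1 + 4)**2/3)/(-6))) = -(-1404 - 6*(3 - 1/3*5**2)**2/36 + 18*((3 - 1/3*5**2)*(-1/6))) = -(-1404 - 6*(3 - 1/3*25)**2/36 + 18*((3 - 1/3*25)*(-1/6))) = -(-1404 - 6*(3 - 25/3)**2/36 + 18*((3 - 25/3)*(-1/6))) = -(-1404 - 6*(-16/3*(-1/6))**2 + 18*(-16/3*(-1/6))) = -(-1404 - 6*(8/9)**2 + 18*(8/9)) = -(-1404 - 6*64/81 + 16) = -(-1404 - 128/27 + 16) = -1*(-37604/27) = 37604/27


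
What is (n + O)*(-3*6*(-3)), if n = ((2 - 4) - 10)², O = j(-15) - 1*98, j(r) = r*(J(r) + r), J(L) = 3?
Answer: 12204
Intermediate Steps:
j(r) = r*(3 + r)
O = 82 (O = -15*(3 - 15) - 1*98 = -15*(-12) - 98 = 180 - 98 = 82)
n = 144 (n = (-2 - 10)² = (-12)² = 144)
(n + O)*(-3*6*(-3)) = (144 + 82)*(-3*6*(-3)) = 226*(-18*(-3)) = 226*54 = 12204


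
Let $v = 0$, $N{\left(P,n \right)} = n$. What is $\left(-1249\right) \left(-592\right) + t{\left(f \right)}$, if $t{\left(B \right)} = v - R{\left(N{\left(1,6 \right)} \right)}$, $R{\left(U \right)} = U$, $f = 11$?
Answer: $739402$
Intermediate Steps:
$t{\left(B \right)} = -6$ ($t{\left(B \right)} = 0 - 6 = -6$)
$\left(-1249\right) \left(-592\right) + t{\left(f \right)} = \left(-1249\right) \left(-592\right) - 6 = 739408 - 6 = 739402$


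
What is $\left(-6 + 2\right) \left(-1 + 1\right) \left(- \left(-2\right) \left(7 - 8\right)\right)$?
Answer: $0$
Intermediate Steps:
$\left(-6 + 2\right) \left(-1 + 1\right) \left(- \left(-2\right) \left(7 - 8\right)\right) = \left(-4\right) 0 \left(- \left(-2\right) \left(-1\right)\right) = 0 \left(\left(-1\right) 2\right) = 0 \left(-2\right) = 0$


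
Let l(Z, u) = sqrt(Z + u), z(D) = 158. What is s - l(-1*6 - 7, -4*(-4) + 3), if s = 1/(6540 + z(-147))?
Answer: 1/6698 - sqrt(6) ≈ -2.4493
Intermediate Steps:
s = 1/6698 (s = 1/(6540 + 158) = 1/6698 ≈ 0.00014930)
s - l(-1*6 - 7, -4*(-4) + 3) = 1/6698 - sqrt((-1*6 - 7) + (-4*(-4) + 3)) = 1/6698 - sqrt((-6 - 7) + (16 + 3)) = 1/6698 - sqrt(-13 + 19) = 1/6698 - sqrt(6)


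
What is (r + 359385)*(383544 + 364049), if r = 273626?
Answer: 473234592523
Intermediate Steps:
(r + 359385)*(383544 + 364049) = (273626 + 359385)*(383544 + 364049) = 633011*747593 = 473234592523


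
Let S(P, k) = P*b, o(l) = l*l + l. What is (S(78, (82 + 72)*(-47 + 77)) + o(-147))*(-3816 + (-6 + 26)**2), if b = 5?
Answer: -74646432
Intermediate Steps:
o(l) = l + l**2 (o(l) = l**2 + l = l + l**2)
S(P, k) = 5*P (S(P, k) = P*5 = 5*P)
(S(78, (82 + 72)*(-47 + 77)) + o(-147))*(-3816 + (-6 + 26)**2) = (5*78 - 147*(1 - 147))*(-3816 + (-6 + 26)**2) = (390 - 147*(-146))*(-3816 + 20**2) = (390 + 21462)*(-3816 + 400) = 21852*(-3416) = -74646432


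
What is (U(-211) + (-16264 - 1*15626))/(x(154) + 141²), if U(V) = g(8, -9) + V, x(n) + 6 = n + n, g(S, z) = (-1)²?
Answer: -32100/20183 ≈ -1.5904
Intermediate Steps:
g(S, z) = 1
x(n) = -6 + 2*n (x(n) = -6 + (n + n) = -6 + 2*n)
U(V) = 1 + V
(U(-211) + (-16264 - 1*15626))/(x(154) + 141²) = ((1 - 211) + (-16264 - 1*15626))/((-6 + 2*154) + 141²) = (-210 + (-16264 - 15626))/((-6 + 308) + 19881) = (-210 - 31890)/(302 + 19881) = -32100/20183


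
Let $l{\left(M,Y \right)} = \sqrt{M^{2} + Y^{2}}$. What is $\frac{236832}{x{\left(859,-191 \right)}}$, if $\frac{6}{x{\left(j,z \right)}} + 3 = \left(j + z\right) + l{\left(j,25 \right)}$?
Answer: $26248880 + 39472 \sqrt{738506} \approx 6.017 \cdot 10^{7}$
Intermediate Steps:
$x{\left(j,z \right)} = \frac{6}{-3 + j + z + \sqrt{625 + j^{2}}}$ ($x{\left(j,z \right)} = \frac{6}{-3 + \left(\left(j + z\right) + \sqrt{j^{2} + 25^{2}}\right)} = \frac{6}{-3 + \left(\left(j + z\right) + \sqrt{j^{2} + 625}\right)} = \frac{6}{-3 + \left(\left(j + z\right) + \sqrt{625 + j^{2}}\right)} = \frac{6}{-3 + \left(j + z + \sqrt{625 + j^{2}}\right)} = \frac{6}{-3 + j + z + \sqrt{625 + j^{2}}}$)
$\frac{236832}{x{\left(859,-191 \right)}} = \frac{236832}{6 \frac{1}{-3 + 859 - 191 + \sqrt{625 + 859^{2}}}} = \frac{236832}{6 \frac{1}{-3 + 859 - 191 + \sqrt{625 + 737881}}} = \frac{236832}{6 \frac{1}{-3 + 859 - 191 + \sqrt{738506}}} = \frac{236832}{6 \frac{1}{665 + \sqrt{738506}}} = 236832 \left(\frac{665}{6} + \frac{\sqrt{738506}}{6}\right) = 26248880 + 39472 \sqrt{738506}$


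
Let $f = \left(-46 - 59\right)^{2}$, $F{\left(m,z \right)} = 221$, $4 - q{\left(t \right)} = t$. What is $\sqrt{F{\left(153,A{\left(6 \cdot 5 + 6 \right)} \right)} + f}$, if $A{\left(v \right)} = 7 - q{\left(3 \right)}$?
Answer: $\sqrt{11246} \approx 106.05$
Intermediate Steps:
$q{\left(t \right)} = 4 - t$
$A{\left(v \right)} = 6$ ($A{\left(v \right)} = 7 - \left(4 - 3\right) = 7 - 1 = 6$)
$f = 11025$ ($f = \left(-105\right)^{2} = 11025$)
$\sqrt{F{\left(153,A{\left(6 \cdot 5 + 6 \right)} \right)} + f} = \sqrt{221 + 11025} = \sqrt{11246}$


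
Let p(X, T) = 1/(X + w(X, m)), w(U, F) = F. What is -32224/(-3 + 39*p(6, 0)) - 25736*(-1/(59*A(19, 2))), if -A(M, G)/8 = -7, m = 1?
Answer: -46550839/3717 ≈ -12524.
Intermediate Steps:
p(X, T) = 1/(1 + X) (p(X, T) = 1/(X + 1) = 1/(1 + X))
A(M, G) = 56 (A(M, G) = -8*(-7) = 56)
-32224/(-3 + 39*p(6, 0)) - 25736*(-1/(59*A(19, 2))) = -32224/(-3 + 39/(1 + 6)) - 25736/(56*(-59)) = -32224/(-3 + 39/7) - 25736/(-3304) = -32224/(-3 + 39*(1/7)) - 25736*(-1/3304) = -32224/(-3 + 39/7) + 3217/413 = -32224/18/7 + 3217/413 = -32224*7/18 + 3217/413 = -112784/9 + 3217/413 = -46550839/3717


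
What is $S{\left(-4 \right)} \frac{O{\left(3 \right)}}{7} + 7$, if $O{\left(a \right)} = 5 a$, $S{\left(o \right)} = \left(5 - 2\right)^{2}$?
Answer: $\frac{184}{7} \approx 26.286$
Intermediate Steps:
$S{\left(o \right)} = 9$ ($S{\left(o \right)} = 3^{2} = 9$)
$S{\left(-4 \right)} \frac{O{\left(3 \right)}}{7} + 7 = 9 \frac{5 \cdot 3}{7} + 7 = 9 \cdot 15 \cdot \frac{1}{7} + 7 = 9 \cdot \frac{15}{7} + 7 = \frac{135}{7} + 7 = \frac{184}{7}$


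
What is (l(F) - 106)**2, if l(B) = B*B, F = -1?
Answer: 11025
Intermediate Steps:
l(B) = B**2
(l(F) - 106)**2 = ((-1)**2 - 106)**2 = (1 - 106)**2 = (-105)**2 = 11025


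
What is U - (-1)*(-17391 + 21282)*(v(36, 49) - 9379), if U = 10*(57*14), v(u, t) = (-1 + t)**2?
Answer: -27520845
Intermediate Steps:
U = 7980 (U = 10*798 = 7980)
U - (-1)*(-17391 + 21282)*(v(36, 49) - 9379) = 7980 - (-1)*(-17391 + 21282)*((-1 + 49)**2 - 9379) = 7980 - (-1)*3891*(48**2 - 9379) = 7980 - (-1)*3891*(2304 - 9379) = 7980 - (-1)*3891*(-7075) = 7980 - (-1)*(-27528825) = 7980 - 1*27528825 = 7980 - 27528825 = -27520845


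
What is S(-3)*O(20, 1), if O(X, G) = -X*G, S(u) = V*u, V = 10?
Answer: 600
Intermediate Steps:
S(u) = 10*u
O(X, G) = -G*X
S(-3)*O(20, 1) = (10*(-3))*(-1*1*20) = -30*(-20) = 600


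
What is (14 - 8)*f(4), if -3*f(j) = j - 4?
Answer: 0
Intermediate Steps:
f(j) = 4/3 - j/3 (f(j) = -(j - 4)/3 = -(-4 + j)/3 = 4/3 - j/3)
(14 - 8)*f(4) = (14 - 8)*(4/3 - 1/3*4) = 6*(4/3 - 4/3) = 6*0 = 0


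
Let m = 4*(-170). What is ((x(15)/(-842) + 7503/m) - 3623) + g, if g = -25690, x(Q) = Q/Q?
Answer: -8394884743/286280 ≈ -29324.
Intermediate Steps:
m = -680
x(Q) = 1
((x(15)/(-842) + 7503/m) - 3623) + g = ((1/(-842) + 7503/(-680)) - 3623) - 25690 = ((1*(-1/842) + 7503*(-1/680)) - 3623) - 25690 = ((-1/842 - 7503/680) - 3623) - 25690 = (-3159103/286280 - 3623) - 25690 = -1040351543/286280 - 25690 = -8394884743/286280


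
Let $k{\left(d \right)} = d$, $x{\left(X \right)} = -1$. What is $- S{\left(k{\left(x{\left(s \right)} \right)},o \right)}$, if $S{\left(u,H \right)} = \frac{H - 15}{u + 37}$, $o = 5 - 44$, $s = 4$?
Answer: $\frac{3}{2} \approx 1.5$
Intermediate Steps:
$o = -39$ ($o = 5 - 44 = -39$)
$S{\left(u,H \right)} = \frac{-15 + H}{37 + u}$
$- S{\left(k{\left(x{\left(s \right)} \right)},o \right)} = - \frac{-15 - 39}{37 - 1} = - \frac{-54}{36} = \left(-1\right) \left(- \frac{3}{2}\right) = \frac{3}{2}$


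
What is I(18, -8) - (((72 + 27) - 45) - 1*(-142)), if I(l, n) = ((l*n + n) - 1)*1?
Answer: -349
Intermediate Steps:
I(l, n) = -1 + n + l*n (I(l, n) = ((n + l*n) - 1)*1 = (-1 + n + l*n)*1 = -1 + n + l*n)
I(18, -8) - (((72 + 27) - 45) - 1*(-142)) = (-1 - 8 + 18*(-8)) - (((72 + 27) - 45) - 1*(-142)) = (-1 - 8 - 144) - ((99 - 45) + 142) = -153 - (54 + 142) = -153 - 1*196 = -153 - 196 = -349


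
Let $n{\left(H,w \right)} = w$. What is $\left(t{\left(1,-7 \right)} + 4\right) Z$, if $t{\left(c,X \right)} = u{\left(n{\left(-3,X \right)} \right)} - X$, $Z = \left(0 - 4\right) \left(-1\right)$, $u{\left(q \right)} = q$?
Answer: $16$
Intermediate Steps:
$Z = 4$ ($Z = \left(0 + \left(-4 + 0\right)\right) \left(-1\right) = \left(0 - 4\right) \left(-1\right) = \left(-4\right) \left(-1\right) = 4$)
$t{\left(c,X \right)} = 0$ ($t{\left(c,X \right)} = X - X = 0$)
$\left(t{\left(1,-7 \right)} + 4\right) Z = \left(0 + 4\right) 4 = 4 \cdot 4 = 16$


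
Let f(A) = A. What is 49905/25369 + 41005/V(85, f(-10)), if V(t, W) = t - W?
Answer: 208999364/482011 ≈ 433.60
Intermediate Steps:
49905/25369 + 41005/V(85, f(-10)) = 49905/25369 + 41005/(85 - 1*(-10)) = 49905*(1/25369) + 41005/(85 + 10) = 49905/25369 + 41005/95 = 49905/25369 + 41005*(1/95) = 49905/25369 + 8201/19 = 208999364/482011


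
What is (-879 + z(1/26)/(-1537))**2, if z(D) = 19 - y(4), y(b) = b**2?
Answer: 1825271252676/2362369 ≈ 7.7264e+5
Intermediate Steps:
z(D) = 3 (z(D) = 19 - 1*4**2 = 19 - 1*16 = 19 - 16 = 3)
(-879 + z(1/26)/(-1537))**2 = (-879 + 3/(-1537))**2 = (-879 + 3*(-1/1537))**2 = (-879 - 3/1537)**2 = (-1351026/1537)**2 = 1825271252676/2362369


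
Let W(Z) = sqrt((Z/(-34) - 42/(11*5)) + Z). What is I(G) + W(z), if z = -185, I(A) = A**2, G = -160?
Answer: 25600 + 9*I*sqrt(7784810)/1870 ≈ 25600.0 + 13.428*I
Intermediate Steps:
W(Z) = sqrt(-42/55 + 33*Z/34) (W(Z) = sqrt((Z*(-1/34) - 42/55) + Z) = sqrt((-Z/34 - 42*1/55) + Z) = sqrt((-Z/34 - 42/55) + Z) = sqrt((-42/55 - Z/34) + Z) = sqrt(-42/55 + 33*Z/34))
I(G) + W(z) = (-160)**2 + sqrt(-2670360 + 3394050*(-185))/1870 = 25600 + sqrt(-2670360 - 627899250)/1870 = 25600 + sqrt(-630569610)/1870 = 25600 + (9*I*sqrt(7784810))/1870 = 25600 + 9*I*sqrt(7784810)/1870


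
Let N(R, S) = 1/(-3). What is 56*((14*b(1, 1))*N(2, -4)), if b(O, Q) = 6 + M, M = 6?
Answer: -3136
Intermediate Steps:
b(O, Q) = 12 (b(O, Q) = 6 + 6 = 12)
N(R, S) = -⅓
56*((14*b(1, 1))*N(2, -4)) = 56*((14*12)*(-⅓)) = 56*(168*(-⅓)) = 56*(-56) = -3136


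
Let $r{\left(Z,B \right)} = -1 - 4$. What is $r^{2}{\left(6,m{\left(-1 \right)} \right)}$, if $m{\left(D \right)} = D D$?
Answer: $25$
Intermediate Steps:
$m{\left(D \right)} = D^{2}$
$r{\left(Z,B \right)} = -5$
$r^{2}{\left(6,m{\left(-1 \right)} \right)} = \left(-5\right)^{2} = 25$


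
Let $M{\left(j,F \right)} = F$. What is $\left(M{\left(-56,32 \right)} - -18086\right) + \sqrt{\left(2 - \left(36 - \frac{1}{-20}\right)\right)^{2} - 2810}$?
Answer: $18118 + \frac{i \sqrt{660239}}{20} \approx 18118.0 + 40.628 i$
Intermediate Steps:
$\left(M{\left(-56,32 \right)} - -18086\right) + \sqrt{\left(2 - \left(36 - \frac{1}{-20}\right)\right)^{2} - 2810} = \left(32 - -18086\right) + \sqrt{\left(2 - \left(36 - \frac{1}{-20}\right)\right)^{2} - 2810} = \left(32 + 18086\right) + \sqrt{\left(2 - \frac{721}{20}\right)^{2} - 2810} = 18118 + \sqrt{\left(2 - \frac{721}{20}\right)^{2} - 2810} = 18118 + \sqrt{\left(- \frac{681}{20}\right)^{2} - 2810} = 18118 + \sqrt{\frac{463761}{400} - 2810} = 18118 + \sqrt{- \frac{660239}{400}} = 18118 + \frac{i \sqrt{660239}}{20}$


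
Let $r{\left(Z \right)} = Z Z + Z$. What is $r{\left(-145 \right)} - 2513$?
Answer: $18367$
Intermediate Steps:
$r{\left(Z \right)} = Z + Z^{2}$ ($r{\left(Z \right)} = Z^{2} + Z = Z + Z^{2}$)
$r{\left(-145 \right)} - 2513 = - 145 \left(1 - 145\right) - 2513 = \left(-145\right) \left(-144\right) - 2513 = 20880 - 2513 = 18367$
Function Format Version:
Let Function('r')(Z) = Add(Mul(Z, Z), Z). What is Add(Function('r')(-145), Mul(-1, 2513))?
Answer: 18367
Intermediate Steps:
Function('r')(Z) = Add(Z, Pow(Z, 2)) (Function('r')(Z) = Add(Pow(Z, 2), Z) = Add(Z, Pow(Z, 2)))
Add(Function('r')(-145), Mul(-1, 2513)) = Add(Mul(-145, Add(1, -145)), Mul(-1, 2513)) = Add(Mul(-145, -144), -2513) = Add(20880, -2513) = 18367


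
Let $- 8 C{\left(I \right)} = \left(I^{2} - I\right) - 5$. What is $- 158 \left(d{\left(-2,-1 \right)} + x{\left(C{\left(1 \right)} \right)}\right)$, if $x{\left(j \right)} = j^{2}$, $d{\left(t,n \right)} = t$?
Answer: $\frac{8137}{32} \approx 254.28$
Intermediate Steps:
$C{\left(I \right)} = \frac{5}{8} - \frac{I^{2}}{8} + \frac{I}{8}$ ($C{\left(I \right)} = - \frac{\left(I^{2} - I\right) - 5}{8} = - \frac{-5 + I^{2} - I}{8} = \frac{5}{8} - \frac{I^{2}}{8} + \frac{I}{8}$)
$- 158 \left(d{\left(-2,-1 \right)} + x{\left(C{\left(1 \right)} \right)}\right) = - 158 \left(-2 + \left(\frac{5}{8} - \frac{1^{2}}{8} + \frac{1}{8} \cdot 1\right)^{2}\right) = - 158 \left(-2 + \left(\frac{5}{8} - \frac{1}{8} + \frac{1}{8}\right)^{2}\right) = - 158 \left(-2 + \left(\frac{5}{8}\right)^{2}\right) = - 158 \left(-2 + \frac{25}{64}\right) = \left(-158\right) \left(- \frac{103}{64}\right) = \frac{8137}{32}$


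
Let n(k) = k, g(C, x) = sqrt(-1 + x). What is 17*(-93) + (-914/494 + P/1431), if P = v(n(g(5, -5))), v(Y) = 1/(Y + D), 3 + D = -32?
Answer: -688706943449/435105567 - I*sqrt(6)/1761561 ≈ -1582.8 - 1.3905e-6*I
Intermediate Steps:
D = -35 (D = -3 - 32 = -35)
v(Y) = 1/(-35 + Y) (v(Y) = 1/(Y - 35) = 1/(-35 + Y))
P = 1/(-35 + I*sqrt(6)) (P = 1/(-35 + sqrt(-1 - 5)) = 1/(-35 + sqrt(-6)) = 1/(-35 + I*sqrt(6)) ≈ -0.028432 - 0.0019898*I)
17*(-93) + (-914/494 + P/1431) = 17*(-93) + (-914/494 + (-35/1231 - I*sqrt(6)/1231)/1431) = -1581 + (-914*1/494 + (-35/1231 - I*sqrt(6)/1231)*(1/1431)) = -1581 + (-457/247 + (-35/1761561 - I*sqrt(6)/1761561)) = -1581 + (-805042022/435105567 - I*sqrt(6)/1761561) = -688706943449/435105567 - I*sqrt(6)/1761561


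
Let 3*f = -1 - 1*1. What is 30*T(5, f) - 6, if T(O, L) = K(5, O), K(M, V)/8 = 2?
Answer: 474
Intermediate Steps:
f = -⅔ (f = (-1 - 1*1)/3 = (-1 - 1)/3 = (⅓)*(-2) = -⅔ ≈ -0.66667)
K(M, V) = 16 (K(M, V) = 8*2 = 16)
T(O, L) = 16
30*T(5, f) - 6 = 30*16 - 6 = 480 - 6 = 474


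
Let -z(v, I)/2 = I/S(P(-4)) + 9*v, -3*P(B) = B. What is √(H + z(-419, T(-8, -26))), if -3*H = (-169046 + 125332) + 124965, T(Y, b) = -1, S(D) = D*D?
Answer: I*√2813838/12 ≈ 139.79*I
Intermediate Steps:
P(B) = -B/3
S(D) = D²
H = -81251/3 (H = -((-169046 + 125332) + 124965)/3 = -(-43714 + 124965)/3 = -⅓*81251 = -81251/3 ≈ -27084.)
z(v, I) = -18*v - 9*I/8 (z(v, I) = -2*(I/((-⅓*(-4))²) + 9*v) = -2*(I/((4/3)²) + 9*v) = -2*(I/(16/9) + 9*v) = -2*(I*(9/16) + 9*v) = -2*(9*I/16 + 9*v) = -2*(9*v + 9*I/16) = -18*v - 9*I/8)
√(H + z(-419, T(-8, -26))) = √(-81251/3 + (-18*(-419) - 9/8*(-1))) = √(-81251/3 + (7542 + 9/8)) = √(-81251/3 + 60345/8) = √(-468973/24) = I*√2813838/12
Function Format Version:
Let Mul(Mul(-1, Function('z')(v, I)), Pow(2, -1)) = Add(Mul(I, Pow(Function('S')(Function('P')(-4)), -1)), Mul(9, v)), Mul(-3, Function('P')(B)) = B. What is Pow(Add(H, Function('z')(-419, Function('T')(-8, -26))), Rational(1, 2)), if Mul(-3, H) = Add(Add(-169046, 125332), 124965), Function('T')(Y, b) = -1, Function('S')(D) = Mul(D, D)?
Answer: Mul(Rational(1, 12), I, Pow(2813838, Rational(1, 2))) ≈ Mul(139.79, I)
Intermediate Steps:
Function('P')(B) = Mul(Rational(-1, 3), B)
Function('S')(D) = Pow(D, 2)
H = Rational(-81251, 3) (H = Mul(Rational(-1, 3), Add(Add(-169046, 125332), 124965)) = Mul(Rational(-1, 3), Add(-43714, 124965)) = Mul(Rational(-1, 3), 81251) = Rational(-81251, 3) ≈ -27084.)
Function('z')(v, I) = Add(Mul(-18, v), Mul(Rational(-9, 8), I)) (Function('z')(v, I) = Mul(-2, Add(Mul(I, Pow(Pow(Mul(Rational(-1, 3), -4), 2), -1)), Mul(9, v))) = Mul(-2, Add(Mul(I, Pow(Pow(Rational(4, 3), 2), -1)), Mul(9, v))) = Mul(-2, Add(Mul(I, Pow(Rational(16, 9), -1)), Mul(9, v))) = Mul(-2, Add(Mul(I, Rational(9, 16)), Mul(9, v))) = Mul(-2, Add(Mul(Rational(9, 16), I), Mul(9, v))) = Mul(-2, Add(Mul(9, v), Mul(Rational(9, 16), I))) = Add(Mul(-18, v), Mul(Rational(-9, 8), I)))
Pow(Add(H, Function('z')(-419, Function('T')(-8, -26))), Rational(1, 2)) = Pow(Add(Rational(-81251, 3), Add(Mul(-18, -419), Mul(Rational(-9, 8), -1))), Rational(1, 2)) = Pow(Add(Rational(-81251, 3), Add(7542, Rational(9, 8))), Rational(1, 2)) = Pow(Add(Rational(-81251, 3), Rational(60345, 8)), Rational(1, 2)) = Pow(Rational(-468973, 24), Rational(1, 2)) = Mul(Rational(1, 12), I, Pow(2813838, Rational(1, 2)))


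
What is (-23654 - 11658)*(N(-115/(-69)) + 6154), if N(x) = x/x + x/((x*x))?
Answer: -1086832736/5 ≈ -2.1737e+8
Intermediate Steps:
N(x) = 1 + 1/x (N(x) = 1 + x/(x**2) = 1 + x/x**2 = 1 + 1/x)
(-23654 - 11658)*(N(-115/(-69)) + 6154) = (-23654 - 11658)*((1 - 115/(-69))/((-115/(-69))) + 6154) = -35312*((1 - 115*(-1/69))/((-115*(-1/69))) + 6154) = -35312*((1 + 5/3)/(5/3) + 6154) = -35312*((3/5)*(8/3) + 6154) = -35312*(8/5 + 6154) = -35312*30778/5 = -1086832736/5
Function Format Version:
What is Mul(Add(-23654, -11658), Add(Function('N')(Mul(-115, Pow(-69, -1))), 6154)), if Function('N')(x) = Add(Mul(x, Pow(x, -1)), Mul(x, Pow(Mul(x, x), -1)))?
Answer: Rational(-1086832736, 5) ≈ -2.1737e+8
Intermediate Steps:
Function('N')(x) = Add(1, Pow(x, -1)) (Function('N')(x) = Add(1, Mul(x, Pow(Pow(x, 2), -1))) = Add(1, Mul(x, Pow(x, -2))) = Add(1, Pow(x, -1)))
Mul(Add(-23654, -11658), Add(Function('N')(Mul(-115, Pow(-69, -1))), 6154)) = Mul(Add(-23654, -11658), Add(Mul(Pow(Mul(-115, Pow(-69, -1)), -1), Add(1, Mul(-115, Pow(-69, -1)))), 6154)) = Mul(-35312, Add(Mul(Pow(Mul(-115, Rational(-1, 69)), -1), Add(1, Mul(-115, Rational(-1, 69)))), 6154)) = Mul(-35312, Add(Mul(Pow(Rational(5, 3), -1), Add(1, Rational(5, 3))), 6154)) = Mul(-35312, Add(Mul(Rational(3, 5), Rational(8, 3)), 6154)) = Mul(-35312, Add(Rational(8, 5), 6154)) = Mul(-35312, Rational(30778, 5)) = Rational(-1086832736, 5)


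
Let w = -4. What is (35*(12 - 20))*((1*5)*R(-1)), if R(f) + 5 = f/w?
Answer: 6650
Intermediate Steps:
R(f) = -5 - f/4 (R(f) = -5 + f/(-4) = -5 + f*(-¼) = -5 - f/4)
(35*(12 - 20))*((1*5)*R(-1)) = (35*(12 - 20))*((1*5)*(-5 - ¼*(-1))) = (35*(-8))*(5*(-5 + ¼)) = -1400*(-19)/4 = -280*(-95/4) = 6650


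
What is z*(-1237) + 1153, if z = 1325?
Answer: -1637872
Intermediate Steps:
z*(-1237) + 1153 = 1325*(-1237) + 1153 = -1639025 + 1153 = -1637872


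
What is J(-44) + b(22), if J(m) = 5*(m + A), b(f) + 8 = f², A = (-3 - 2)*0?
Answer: 256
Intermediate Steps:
A = 0 (A = -5*0 = 0)
b(f) = -8 + f²
J(m) = 5*m (J(m) = 5*(m + 0) = 5*m)
J(-44) + b(22) = 5*(-44) + (-8 + 22²) = -220 + (-8 + 484) = -220 + 476 = 256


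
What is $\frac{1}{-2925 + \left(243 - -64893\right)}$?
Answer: $\frac{1}{62211} \approx 1.6074 \cdot 10^{-5}$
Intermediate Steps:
$\frac{1}{-2925 + \left(243 - -64893\right)} = \frac{1}{-2925 + \left(243 + 64893\right)} = \frac{1}{-2925 + 65136} = \frac{1}{62211}$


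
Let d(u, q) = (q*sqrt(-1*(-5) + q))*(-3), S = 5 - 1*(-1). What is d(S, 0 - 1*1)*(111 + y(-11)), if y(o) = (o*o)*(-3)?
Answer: -1512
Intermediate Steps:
y(o) = -3*o**2 (y(o) = o**2*(-3) = -3*o**2)
S = 6 (S = 5 + 1 = 6)
d(u, q) = -3*q*sqrt(5 + q) (d(u, q) = (q*sqrt(5 + q))*(-3) = -3*q*sqrt(5 + q))
d(S, 0 - 1*1)*(111 + y(-11)) = (-3*(0 - 1*1)*sqrt(5 + (0 - 1*1)))*(111 - 3*(-11)**2) = (-3*(0 - 1)*sqrt(5 + (0 - 1)))*(111 - 3*121) = (-3*(-1)*sqrt(5 - 1))*(111 - 363) = -3*(-1)*sqrt(4)*(-252) = -3*(-1)*2*(-252) = 6*(-252) = -1512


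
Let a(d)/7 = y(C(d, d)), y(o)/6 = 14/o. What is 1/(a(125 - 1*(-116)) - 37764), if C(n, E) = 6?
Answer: -1/37666 ≈ -2.6549e-5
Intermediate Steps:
y(o) = 84/o (y(o) = 6*(14/o) = 84/o)
a(d) = 98 (a(d) = 7*(84/6) = 7*(84*(1/6)) = 7*14 = 98)
1/(a(125 - 1*(-116)) - 37764) = 1/(98 - 37764) = 1/(-37666) = -1/37666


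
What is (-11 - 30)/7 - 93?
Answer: -692/7 ≈ -98.857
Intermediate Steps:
(-11 - 30)/7 - 93 = (⅐)*(-41) - 93 = -41/7 - 93 = -692/7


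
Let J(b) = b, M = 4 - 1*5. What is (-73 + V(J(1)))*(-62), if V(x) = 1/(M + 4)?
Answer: 13516/3 ≈ 4505.3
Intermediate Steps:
M = -1 (M = 4 - 5 = -1)
V(x) = ⅓ (V(x) = 1/(-1 + 4) = 1/3 = ⅓)
(-73 + V(J(1)))*(-62) = (-73 + ⅓)*(-62) = -218/3*(-62) = 13516/3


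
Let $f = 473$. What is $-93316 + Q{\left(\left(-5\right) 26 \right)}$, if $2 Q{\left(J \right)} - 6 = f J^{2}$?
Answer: $3903537$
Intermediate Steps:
$Q{\left(J \right)} = 3 + \frac{473 J^{2}}{2}$
$-93316 + Q{\left(\left(-5\right) 26 \right)} = -93316 + \left(3 + \frac{473 \left(\left(-5\right) 26\right)^{2}}{2}\right) = -93316 + \left(3 + \frac{473 \left(-130\right)^{2}}{2}\right) = -93316 + \left(3 + \frac{473}{2} \cdot 16900\right) = -93316 + \left(3 + 3996850\right) = -93316 + 3996853 = 3903537$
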